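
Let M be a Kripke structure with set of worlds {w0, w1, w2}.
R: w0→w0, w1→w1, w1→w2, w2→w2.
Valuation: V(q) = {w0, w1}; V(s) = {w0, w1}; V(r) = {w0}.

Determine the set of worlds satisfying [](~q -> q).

Let φ = [](~q -> q). Evaluate φ at each world:
  w0 (successors {w0}): φ is true.
  w1 (successors {w1, w2}): φ is false.
  w2 (successors {w2}): φ is false.
For instance, at w1:
  At w1: [](~q -> q) requires ~q -> q at every successor {w1, w2}.
    ~q -> q fails at w2, so [](~q -> q) is false at w1.
Satisfying worlds: {w0}

w0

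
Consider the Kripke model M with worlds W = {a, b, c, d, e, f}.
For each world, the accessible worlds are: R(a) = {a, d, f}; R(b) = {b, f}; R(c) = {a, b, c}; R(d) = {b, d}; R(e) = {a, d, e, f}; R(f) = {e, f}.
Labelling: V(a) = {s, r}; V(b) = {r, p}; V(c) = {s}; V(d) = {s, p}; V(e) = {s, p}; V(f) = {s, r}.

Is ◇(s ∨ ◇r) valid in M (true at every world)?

Yes

Let φ = ◇(s ∨ ◇r). Evaluate φ at each world:
  a (successors {a, d, f}): φ is true.
  b (successors {b, f}): φ is true.
  c (successors {a, b, c}): φ is true.
  d (successors {b, d}): φ is true.
  e (successors {a, d, e, f}): φ is true.
  f (successors {e, f}): φ is true.
For instance, at e:
  At e: ◇(s ∨ ◇r) requires s ∨ ◇r at some successor in {a, d, e, f}.
    s ∨ ◇r holds at a, so ◇(s ∨ ◇r) is true at e.
      At a: s is true, ◇r is true, so s ∨ ◇r is true.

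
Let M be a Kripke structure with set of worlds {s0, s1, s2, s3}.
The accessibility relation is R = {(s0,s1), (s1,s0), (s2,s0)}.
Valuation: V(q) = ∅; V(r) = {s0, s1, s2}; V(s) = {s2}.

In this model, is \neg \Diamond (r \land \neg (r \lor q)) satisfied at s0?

Yes

Recall that \Diamond ψ holds at a world iff ψ holds at some accessible world.
At s0: \Diamond (r \land \neg (r \lor q)) is false, so \neg \Diamond (r \land \neg (r \lor q)) is true.
  At s0: \Diamond (r \land \neg (r \lor q)) requires r \land \neg (r \lor q) at some successor in {s1}.
    At s1: r \land \neg (r \lor q) is false.
  So \Diamond (r \land \neg (r \lor q)) is false at s0.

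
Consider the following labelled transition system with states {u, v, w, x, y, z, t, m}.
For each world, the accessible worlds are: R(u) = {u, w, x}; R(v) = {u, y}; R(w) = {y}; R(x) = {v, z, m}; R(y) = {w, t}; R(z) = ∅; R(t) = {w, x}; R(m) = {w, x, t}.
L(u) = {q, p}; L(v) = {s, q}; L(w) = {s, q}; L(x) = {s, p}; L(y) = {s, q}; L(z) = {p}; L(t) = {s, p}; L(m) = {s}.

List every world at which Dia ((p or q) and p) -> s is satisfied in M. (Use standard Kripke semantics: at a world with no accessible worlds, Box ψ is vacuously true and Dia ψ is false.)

v, w, x, y, z, t, m

Let φ = Dia ((p or q) and p) -> s. Evaluate φ at each world:
  u (successors {u, w, x}): φ is false.
  v (successors {u, y}): φ is true.
  w (successors {y}): φ is true.
  x (successors {v, z, m}): φ is true.
  y (successors {w, t}): φ is true.
  z (successors ∅): φ is true.
  t (successors {w, x}): φ is true.
  m (successors {w, x, t}): φ is true.
For instance, at m:
  At m: Dia ((p or q) and p) is true, s is true, so Dia ((p or q) and p) -> s is true.
    At m: Dia ((p or q) and p) requires (p or q) and p at some successor in {w, x, t}.
      (p or q) and p holds at x, so Dia ((p or q) and p) is true at m.
Satisfying worlds: {v, w, x, y, z, t, m}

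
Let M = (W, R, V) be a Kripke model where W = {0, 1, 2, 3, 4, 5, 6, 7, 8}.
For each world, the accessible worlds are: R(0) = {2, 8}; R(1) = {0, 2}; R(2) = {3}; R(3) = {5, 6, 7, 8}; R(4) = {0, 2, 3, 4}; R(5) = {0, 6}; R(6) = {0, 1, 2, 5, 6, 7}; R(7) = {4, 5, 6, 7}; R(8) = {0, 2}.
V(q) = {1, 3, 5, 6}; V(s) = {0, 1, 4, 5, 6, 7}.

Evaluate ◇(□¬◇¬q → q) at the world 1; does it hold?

At 1: ◇(□¬◇¬q → q) requires □¬◇¬q → q at some successor in {0, 2}.
  □¬◇¬q → q holds at 0, so ◇(□¬◇¬q → q) is true at 1.
    At 0: □¬◇¬q is false, q is false, so □¬◇¬q → q is true.
      At 0: □¬◇¬q requires ¬◇¬q at every successor {2, 8}.
        ¬◇¬q fails at 8, so □¬◇¬q is false at 0.

Yes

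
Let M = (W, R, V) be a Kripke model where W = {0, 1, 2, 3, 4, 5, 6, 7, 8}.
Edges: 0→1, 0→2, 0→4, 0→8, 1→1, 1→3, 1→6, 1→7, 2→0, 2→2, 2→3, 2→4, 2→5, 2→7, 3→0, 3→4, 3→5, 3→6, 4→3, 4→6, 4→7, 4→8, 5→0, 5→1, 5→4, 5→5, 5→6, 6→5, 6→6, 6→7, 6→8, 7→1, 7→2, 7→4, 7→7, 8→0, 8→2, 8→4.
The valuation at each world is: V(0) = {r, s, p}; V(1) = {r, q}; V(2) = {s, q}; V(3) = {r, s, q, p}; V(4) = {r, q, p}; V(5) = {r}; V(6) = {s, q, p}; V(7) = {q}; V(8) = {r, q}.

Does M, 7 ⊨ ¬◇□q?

At 7: ◇□q is true, so ¬◇□q is false.
  At 7: ◇□q requires □q at some successor in {1, 2, 4, 7}.
    □q holds at 1, so ◇□q is true at 7.
      At 1: □q requires q at every successor {1, 3, 6, 7}.
        At 1: q is true.
        At 3: q is true.
        At 6: q is true.
        At 7: q is true.
      So □q is true at 1.

No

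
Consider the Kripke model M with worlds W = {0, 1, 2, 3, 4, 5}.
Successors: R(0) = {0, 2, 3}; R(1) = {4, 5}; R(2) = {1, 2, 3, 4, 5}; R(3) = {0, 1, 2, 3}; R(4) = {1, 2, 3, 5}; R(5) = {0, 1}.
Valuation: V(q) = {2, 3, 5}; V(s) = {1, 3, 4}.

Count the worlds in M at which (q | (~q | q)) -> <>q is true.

5

Let φ = (q | (~q | q)) -> <>q. Evaluate φ at each world:
  0 (successors {0, 2, 3}): φ is true.
  1 (successors {4, 5}): φ is true.
  2 (successors {1, 2, 3, 4, 5}): φ is true.
  3 (successors {0, 1, 2, 3}): φ is true.
  4 (successors {1, 2, 3, 5}): φ is true.
  5 (successors {0, 1}): φ is false.
For instance, at 0:
  At 0: q | (~q | q) is true, <>q is true, so (q | (~q | q)) -> <>q is true.
    At 0: <>q requires q at some successor in {0, 2, 3}.
      q holds at 2, so <>q is true at 0.
Satisfying worlds: {0, 1, 2, 3, 4}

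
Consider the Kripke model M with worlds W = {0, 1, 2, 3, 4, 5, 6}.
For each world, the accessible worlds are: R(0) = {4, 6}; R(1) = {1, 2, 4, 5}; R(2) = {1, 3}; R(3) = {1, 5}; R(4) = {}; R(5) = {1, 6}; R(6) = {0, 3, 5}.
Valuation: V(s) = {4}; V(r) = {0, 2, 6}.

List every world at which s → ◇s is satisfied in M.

0, 1, 2, 3, 5, 6

Recall that ◇ψ holds at a world iff ψ holds at some accessible world.
Let φ = s → ◇s. Evaluate φ at each world:
  0 (successors {4, 6}): φ is true.
  1 (successors {1, 2, 4, 5}): φ is true.
  2 (successors {1, 3}): φ is true.
  3 (successors {1, 5}): φ is true.
  4 (successors ∅): φ is false.
  5 (successors {1, 6}): φ is true.
  6 (successors {0, 3, 5}): φ is true.
For instance, at 0:
  At 0: s is false, ◇s is true, so s → ◇s is true.
    At 0: ◇s requires s at some successor in {4, 6}.
      s holds at 4, so ◇s is true at 0.
Satisfying worlds: {0, 1, 2, 3, 5, 6}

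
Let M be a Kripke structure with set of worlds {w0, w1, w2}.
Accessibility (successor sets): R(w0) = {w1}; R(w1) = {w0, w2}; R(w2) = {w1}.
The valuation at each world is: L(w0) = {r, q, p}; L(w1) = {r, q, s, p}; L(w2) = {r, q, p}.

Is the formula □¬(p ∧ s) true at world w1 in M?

Yes

Recall that □ψ holds at a world iff ψ holds at every accessible world, and ◇ψ holds iff ψ holds at some accessible world.
At w1: □¬(p ∧ s) requires ¬(p ∧ s) at every successor {w0, w2}.
  At w0: ¬(p ∧ s) is true.
  At w2: ¬(p ∧ s) is true.
So □¬(p ∧ s) is true at w1.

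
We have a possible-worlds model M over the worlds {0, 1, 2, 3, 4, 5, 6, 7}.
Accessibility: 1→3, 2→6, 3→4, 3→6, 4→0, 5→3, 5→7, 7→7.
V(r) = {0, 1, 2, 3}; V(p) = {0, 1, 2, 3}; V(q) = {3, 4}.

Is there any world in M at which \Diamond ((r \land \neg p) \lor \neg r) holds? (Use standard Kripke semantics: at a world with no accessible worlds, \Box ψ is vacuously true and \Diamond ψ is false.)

Let φ = \Diamond ((r \land \neg p) \lor \neg r). Evaluate φ at each world:
  0 (successors ∅): φ is false.
  1 (successors {3}): φ is false.
  2 (successors {6}): φ is true.
  3 (successors {4, 6}): φ is true.
  4 (successors {0}): φ is false.
  5 (successors {3, 7}): φ is true.
  6 (successors ∅): φ is false.
  7 (successors {7}): φ is true.
Detail at 2 (witness):
  At 2: \Diamond ((r \land \neg p) \lor \neg r) requires (r \land \neg p) \lor \neg r at some successor in {6}.
    (r \land \neg p) \lor \neg r holds at 6, so \Diamond ((r \land \neg p) \lor \neg r) is true at 2.

Yes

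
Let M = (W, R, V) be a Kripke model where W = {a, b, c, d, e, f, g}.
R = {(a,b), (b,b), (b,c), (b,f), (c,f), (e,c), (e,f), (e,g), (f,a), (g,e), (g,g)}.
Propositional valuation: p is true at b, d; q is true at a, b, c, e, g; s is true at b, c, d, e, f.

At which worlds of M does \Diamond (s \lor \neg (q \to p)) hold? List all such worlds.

a, b, c, e, f, g

Let φ = \Diamond (s \lor \neg (q \to p)). Evaluate φ at each world:
  a (successors {b}): φ is true.
  b (successors {b, c, f}): φ is true.
  c (successors {f}): φ is true.
  d (successors ∅): φ is false.
  e (successors {c, f, g}): φ is true.
  f (successors {a}): φ is true.
  g (successors {e, g}): φ is true.
For instance, at a:
  At a: \Diamond (s \lor \neg (q \to p)) requires s \lor \neg (q \to p) at some successor in {b}.
    s \lor \neg (q \to p) holds at b, so \Diamond (s \lor \neg (q \to p)) is true at a.
Satisfying worlds: {a, b, c, e, f, g}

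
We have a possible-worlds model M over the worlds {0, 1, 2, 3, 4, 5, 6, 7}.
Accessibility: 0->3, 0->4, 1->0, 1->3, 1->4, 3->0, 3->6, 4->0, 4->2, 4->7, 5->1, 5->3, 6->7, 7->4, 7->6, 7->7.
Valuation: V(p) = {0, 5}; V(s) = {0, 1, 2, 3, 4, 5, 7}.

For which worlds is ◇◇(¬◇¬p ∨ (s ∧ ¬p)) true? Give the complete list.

0, 1, 3, 4, 5, 6, 7

Let φ = ◇◇(¬◇¬p ∨ (s ∧ ¬p)). Evaluate φ at each world:
  0 (successors {3, 4}): φ is true.
  1 (successors {0, 3, 4}): φ is true.
  2 (successors ∅): φ is false.
  3 (successors {0, 6}): φ is true.
  4 (successors {0, 2, 7}): φ is true.
  5 (successors {1, 3}): φ is true.
  6 (successors {7}): φ is true.
  7 (successors {4, 6, 7}): φ is true.
For instance, at 3:
  At 3: ◇◇(¬◇¬p ∨ (s ∧ ¬p)) requires ◇(¬◇¬p ∨ (s ∧ ¬p)) at some successor in {0, 6}.
    ◇(¬◇¬p ∨ (s ∧ ¬p)) holds at 0, so ◇◇(¬◇¬p ∨ (s ∧ ¬p)) is true at 3.
      At 0: ◇(¬◇¬p ∨ (s ∧ ¬p)) requires ¬◇¬p ∨ (s ∧ ¬p) at some successor in {3, 4}.
        ¬◇¬p ∨ (s ∧ ¬p) holds at 3, so ◇(¬◇¬p ∨ (s ∧ ¬p)) is true at 0.
Satisfying worlds: {0, 1, 3, 4, 5, 6, 7}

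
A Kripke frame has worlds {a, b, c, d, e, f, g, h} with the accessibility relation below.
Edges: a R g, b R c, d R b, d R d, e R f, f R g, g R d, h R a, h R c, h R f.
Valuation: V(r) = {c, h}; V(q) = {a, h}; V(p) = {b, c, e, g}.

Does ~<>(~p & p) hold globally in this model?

Yes

Recall that <>ψ holds at a world iff ψ holds at some accessible world.
Let φ = ~<>(~p & p). Evaluate φ at each world:
  a (successors {g}): φ is true.
  b (successors {c}): φ is true.
  c (successors ∅): φ is true.
  d (successors {b, d}): φ is true.
  e (successors {f}): φ is true.
  f (successors {g}): φ is true.
  g (successors {d}): φ is true.
  h (successors {a, c, f}): φ is true.
For instance, at e:
  At e: <>(~p & p) is false, so ~<>(~p & p) is true.
    At e: <>(~p & p) requires ~p & p at some successor in {f}.
      At f: ~p & p is false.
    So <>(~p & p) is false at e.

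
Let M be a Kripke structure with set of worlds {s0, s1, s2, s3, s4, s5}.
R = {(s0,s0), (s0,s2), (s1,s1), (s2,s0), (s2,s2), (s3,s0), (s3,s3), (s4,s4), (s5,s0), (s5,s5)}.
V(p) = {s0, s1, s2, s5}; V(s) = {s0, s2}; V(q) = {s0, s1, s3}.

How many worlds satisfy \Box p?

Let φ = \Box p. Evaluate φ at each world:
  s0 (successors {s0, s2}): φ is true.
  s1 (successors {s1}): φ is true.
  s2 (successors {s0, s2}): φ is true.
  s3 (successors {s0, s3}): φ is false.
  s4 (successors {s4}): φ is false.
  s5 (successors {s0, s5}): φ is true.
For instance, at s2:
  At s2: \Box p requires p at every successor {s0, s2}.
    At s0: p is true.
    At s2: p is true.
  So \Box p is true at s2.
Satisfying worlds: {s0, s1, s2, s5}

4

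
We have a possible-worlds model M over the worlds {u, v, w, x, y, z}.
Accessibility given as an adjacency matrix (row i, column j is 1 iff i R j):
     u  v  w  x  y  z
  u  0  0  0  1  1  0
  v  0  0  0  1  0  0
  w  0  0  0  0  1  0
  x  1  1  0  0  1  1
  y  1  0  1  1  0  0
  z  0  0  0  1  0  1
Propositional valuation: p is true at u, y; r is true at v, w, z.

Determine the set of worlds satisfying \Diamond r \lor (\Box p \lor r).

Recall that \Box ψ holds at a world iff ψ holds at every accessible world, and \Diamond ψ holds iff ψ holds at some accessible world.
Let φ = \Diamond r \lor (\Box p \lor r). Evaluate φ at each world:
  u (successors {x, y}): φ is false.
  v (successors {x}): φ is true.
  w (successors {y}): φ is true.
  x (successors {u, v, y, z}): φ is true.
  y (successors {u, w, x}): φ is true.
  z (successors {x, z}): φ is true.
For instance, at u:
  At u: \Diamond r is false, \Box p \lor r is false, so \Diamond r \lor (\Box p \lor r) is false.
    At u: \Diamond r requires r at some successor in {x, y}.
      At x: r is false.
      At y: r is false.
    So \Diamond r is false at u.
    At u: \Box p is false, r is false, so \Box p \lor r is false.
      At u: \Box p requires p at every successor {x, y}.
        p fails at x, so \Box p is false at u.
Satisfying worlds: {v, w, x, y, z}

v, w, x, y, z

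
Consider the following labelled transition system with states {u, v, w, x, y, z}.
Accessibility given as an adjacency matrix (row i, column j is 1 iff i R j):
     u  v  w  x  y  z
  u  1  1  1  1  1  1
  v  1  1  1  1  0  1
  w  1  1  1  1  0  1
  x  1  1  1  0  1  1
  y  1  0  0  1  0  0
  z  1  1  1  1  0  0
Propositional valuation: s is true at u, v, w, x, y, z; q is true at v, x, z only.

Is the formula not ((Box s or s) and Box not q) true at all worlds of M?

Let φ = not ((Box s or s) and Box not q). Evaluate φ at each world:
  u (successors {u, v, w, x, y, z}): φ is true.
  v (successors {u, v, w, x, z}): φ is true.
  w (successors {u, v, w, x, z}): φ is true.
  x (successors {u, v, w, y, z}): φ is true.
  y (successors {u, x}): φ is true.
  z (successors {u, v, w, x}): φ is true.
For instance, at x:
  At x: (Box s or s) and Box not q is false, so not ((Box s or s) and Box not q) is true.
    At x: Box s or s is true, Box not q is false, so (Box s or s) and Box not q is false.
      At x: Box s is true, s is true, so Box s or s is true.
      At x: Box not q requires not q at every successor {u, v, w, y, z}.
        not q fails at v, so Box not q is false at x.

Yes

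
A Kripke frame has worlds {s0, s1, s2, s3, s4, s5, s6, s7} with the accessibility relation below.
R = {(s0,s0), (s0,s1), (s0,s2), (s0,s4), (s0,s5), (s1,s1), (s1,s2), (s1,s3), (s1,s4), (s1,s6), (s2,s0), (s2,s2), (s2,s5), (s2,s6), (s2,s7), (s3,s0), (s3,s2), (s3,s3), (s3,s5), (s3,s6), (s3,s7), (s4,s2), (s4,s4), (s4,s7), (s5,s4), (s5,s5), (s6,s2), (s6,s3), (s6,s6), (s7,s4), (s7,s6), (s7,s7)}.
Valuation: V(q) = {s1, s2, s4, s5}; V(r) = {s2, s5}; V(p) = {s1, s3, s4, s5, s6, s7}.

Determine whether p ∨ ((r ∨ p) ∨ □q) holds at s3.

Yes

At s3: p is true, (r ∨ p) ∨ □q is true, so p ∨ ((r ∨ p) ∨ □q) is true.
  At s3: r ∨ p is true, □q is false, so (r ∨ p) ∨ □q is true.
    At s3: □q requires q at every successor {s0, s2, s3, s5, s6, s7}.
      q fails at s0, so □q is false at s3.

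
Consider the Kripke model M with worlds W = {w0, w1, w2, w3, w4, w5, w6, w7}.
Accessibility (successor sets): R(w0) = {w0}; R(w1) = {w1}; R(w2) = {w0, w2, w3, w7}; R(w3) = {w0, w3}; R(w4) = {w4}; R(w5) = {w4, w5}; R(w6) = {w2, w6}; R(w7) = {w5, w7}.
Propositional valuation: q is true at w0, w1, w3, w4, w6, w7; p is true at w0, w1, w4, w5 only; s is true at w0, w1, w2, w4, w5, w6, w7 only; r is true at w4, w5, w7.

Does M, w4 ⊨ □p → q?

Recall that □ψ holds at a world iff ψ holds at every accessible world, and ◇ψ holds iff ψ holds at some accessible world.
At w4: □p is true, q is true, so □p → q is true.
  At w4: □p requires p at every successor {w4}.
    At w4: p is true.
  So □p is true at w4.

Yes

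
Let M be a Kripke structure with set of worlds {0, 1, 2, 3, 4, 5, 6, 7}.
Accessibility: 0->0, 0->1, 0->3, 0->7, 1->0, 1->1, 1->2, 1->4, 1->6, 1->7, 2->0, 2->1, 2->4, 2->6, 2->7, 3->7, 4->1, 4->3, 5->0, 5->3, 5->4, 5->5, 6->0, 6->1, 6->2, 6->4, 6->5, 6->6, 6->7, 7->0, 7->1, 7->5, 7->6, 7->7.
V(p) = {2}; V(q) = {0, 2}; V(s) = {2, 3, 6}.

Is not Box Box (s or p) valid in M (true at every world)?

Yes

Recall that Box ψ holds at a world iff ψ holds at every accessible world, and Dia ψ holds iff ψ holds at some accessible world.
Let φ = not Box Box (s or p). Evaluate φ at each world:
  0 (successors {0, 1, 3, 7}): φ is true.
  1 (successors {0, 1, 2, 4, 6, 7}): φ is true.
  2 (successors {0, 1, 4, 6, 7}): φ is true.
  3 (successors {7}): φ is true.
  4 (successors {1, 3}): φ is true.
  5 (successors {0, 3, 4, 5}): φ is true.
  6 (successors {0, 1, 2, 4, 5, 6, 7}): φ is true.
  7 (successors {0, 1, 5, 6, 7}): φ is true.
For instance, at 0:
  At 0: Box Box (s or p) is false, so not Box Box (s or p) is true.
    At 0: Box Box (s or p) requires Box (s or p) at every successor {0, 1, 3, 7}.
      Box (s or p) fails at 0, so Box Box (s or p) is false at 0.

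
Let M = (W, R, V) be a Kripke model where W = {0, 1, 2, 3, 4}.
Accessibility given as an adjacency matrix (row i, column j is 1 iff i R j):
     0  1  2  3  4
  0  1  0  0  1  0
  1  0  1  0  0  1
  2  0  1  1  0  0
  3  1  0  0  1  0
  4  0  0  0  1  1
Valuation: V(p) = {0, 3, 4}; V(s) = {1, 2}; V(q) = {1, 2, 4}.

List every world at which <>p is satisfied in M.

0, 1, 3, 4

Let φ = <>p. Evaluate φ at each world:
  0 (successors {0, 3}): φ is true.
  1 (successors {1, 4}): φ is true.
  2 (successors {1, 2}): φ is false.
  3 (successors {0, 3}): φ is true.
  4 (successors {3, 4}): φ is true.
For instance, at 0:
  At 0: <>p requires p at some successor in {0, 3}.
    p holds at 0, so <>p is true at 0.
Satisfying worlds: {0, 1, 3, 4}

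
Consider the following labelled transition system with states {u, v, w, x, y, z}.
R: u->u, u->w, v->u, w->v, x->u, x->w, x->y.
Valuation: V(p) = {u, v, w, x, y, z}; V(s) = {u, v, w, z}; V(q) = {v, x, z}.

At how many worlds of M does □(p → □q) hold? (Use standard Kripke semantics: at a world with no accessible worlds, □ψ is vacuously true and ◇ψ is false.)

2

Recall that □ψ holds at a world iff ψ holds at every accessible world, and ◇ψ holds iff ψ holds at some accessible world.
Let φ = □(p → □q). Evaluate φ at each world:
  u (successors {u, w}): φ is false.
  v (successors {u}): φ is false.
  w (successors {v}): φ is false.
  x (successors {u, w, y}): φ is false.
  y (successors ∅): φ is true.
  z (successors ∅): φ is true.
For instance, at u:
  At u: □(p → □q) requires p → □q at every successor {u, w}.
    p → □q fails at u, so □(p → □q) is false at u.
      At u: p is true, □q is false, so p → □q is false.
Satisfying worlds: {y, z}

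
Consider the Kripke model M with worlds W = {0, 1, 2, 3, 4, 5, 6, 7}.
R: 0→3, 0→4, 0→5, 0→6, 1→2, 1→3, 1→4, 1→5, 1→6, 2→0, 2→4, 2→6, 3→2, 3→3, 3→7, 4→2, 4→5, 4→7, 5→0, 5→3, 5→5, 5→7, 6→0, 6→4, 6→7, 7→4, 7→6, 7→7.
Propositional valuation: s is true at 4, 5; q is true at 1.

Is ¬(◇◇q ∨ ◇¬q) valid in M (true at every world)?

No

Recall that ◇ψ holds at a world iff ψ holds at some accessible world.
Let φ = ¬(◇◇q ∨ ◇¬q). Evaluate φ at each world:
  0 (successors {3, 4, 5, 6}): φ is false.
  1 (successors {2, 3, 4, 5, 6}): φ is false.
  2 (successors {0, 4, 6}): φ is false.
  3 (successors {2, 3, 7}): φ is false.
  4 (successors {2, 5, 7}): φ is false.
  5 (successors {0, 3, 5, 7}): φ is false.
  6 (successors {0, 4, 7}): φ is false.
  7 (successors {4, 6, 7}): φ is false.
Detail at 0 (counterexample):
  At 0: ◇◇q ∨ ◇¬q is true, so ¬(◇◇q ∨ ◇¬q) is false.
    At 0: ◇◇q is false, ◇¬q is true, so ◇◇q ∨ ◇¬q is true.
      At 0: ◇◇q requires ◇q at some successor in {3, 4, 5, 6}.
        At 3: ◇q is false.
        At 4: ◇q is false.
        At 5: ◇q is false.
        At 6: ◇q is false.
      So ◇◇q is false at 0.
      At 0: ◇¬q requires ¬q at some successor in {3, 4, 5, 6}.
        ¬q holds at 3, so ◇¬q is true at 0.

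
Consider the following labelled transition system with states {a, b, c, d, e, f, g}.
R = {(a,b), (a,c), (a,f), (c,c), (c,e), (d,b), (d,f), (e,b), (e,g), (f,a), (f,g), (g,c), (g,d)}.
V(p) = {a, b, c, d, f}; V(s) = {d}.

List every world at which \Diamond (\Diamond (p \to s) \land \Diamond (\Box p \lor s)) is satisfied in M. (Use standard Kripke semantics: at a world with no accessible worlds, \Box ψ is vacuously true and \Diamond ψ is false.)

a, c, d, e, f

Recall that \Box ψ holds at a world iff ψ holds at every accessible world, and \Diamond ψ holds iff ψ holds at some accessible world.
Let φ = \Diamond (\Diamond (p \to s) \land \Diamond (\Box p \lor s)). Evaluate φ at each world:
  a (successors {b, c, f}): φ is true.
  b (successors ∅): φ is false.
  c (successors {c, e}): φ is true.
  d (successors {b, f}): φ is true.
  e (successors {b, g}): φ is true.
  f (successors {a, g}): φ is true.
  g (successors {c, d}): φ is false.
For instance, at e:
  At e: \Diamond (\Diamond (p \to s) \land \Diamond (\Box p \lor s)) requires \Diamond (p \to s) \land \Diamond (\Box p \lor s) at some successor in {b, g}.
    \Diamond (p \to s) \land \Diamond (\Box p \lor s) holds at g, so \Diamond (\Diamond (p \to s) \land \Diamond (\Box p \lor s)) is true at e.
      At g: \Diamond (p \to s) is true, \Diamond (\Box p \lor s) is true, so \Diamond (p \to s) \land \Diamond (\Box p \lor s) is true.
Satisfying worlds: {a, c, d, e, f}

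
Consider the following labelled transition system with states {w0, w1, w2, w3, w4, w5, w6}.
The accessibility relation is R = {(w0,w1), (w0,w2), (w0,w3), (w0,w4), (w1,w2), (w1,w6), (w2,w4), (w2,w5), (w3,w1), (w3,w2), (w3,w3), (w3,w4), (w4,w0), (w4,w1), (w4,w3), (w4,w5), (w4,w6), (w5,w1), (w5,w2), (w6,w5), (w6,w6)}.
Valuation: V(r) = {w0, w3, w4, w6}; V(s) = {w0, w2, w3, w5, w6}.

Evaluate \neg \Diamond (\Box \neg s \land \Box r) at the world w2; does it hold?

At w2: \Diamond (\Box \neg s \land \Box r) is false, so \neg \Diamond (\Box \neg s \land \Box r) is true.
  At w2: \Diamond (\Box \neg s \land \Box r) requires \Box \neg s \land \Box r at some successor in {w4, w5}.
    At w4: \Box \neg s \land \Box r is false.
    At w5: \Box \neg s \land \Box r is false.
  So \Diamond (\Box \neg s \land \Box r) is false at w2.

Yes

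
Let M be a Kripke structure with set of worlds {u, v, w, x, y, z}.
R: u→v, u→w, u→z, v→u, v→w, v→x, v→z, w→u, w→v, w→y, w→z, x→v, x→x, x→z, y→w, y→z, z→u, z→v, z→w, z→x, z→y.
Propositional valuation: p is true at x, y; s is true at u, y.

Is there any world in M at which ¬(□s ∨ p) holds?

Yes

Recall that □ψ holds at a world iff ψ holds at every accessible world, and ◇ψ holds iff ψ holds at some accessible world.
Let φ = ¬(□s ∨ p). Evaluate φ at each world:
  u (successors {v, w, z}): φ is true.
  v (successors {u, w, x, z}): φ is true.
  w (successors {u, v, y, z}): φ is true.
  x (successors {v, x, z}): φ is false.
  y (successors {w, z}): φ is false.
  z (successors {u, v, w, x, y}): φ is true.
Detail at u (witness):
  At u: □s ∨ p is false, so ¬(□s ∨ p) is true.
    At u: □s is false, p is false, so □s ∨ p is false.
      At u: □s requires s at every successor {v, w, z}.
        s fails at v, so □s is false at u.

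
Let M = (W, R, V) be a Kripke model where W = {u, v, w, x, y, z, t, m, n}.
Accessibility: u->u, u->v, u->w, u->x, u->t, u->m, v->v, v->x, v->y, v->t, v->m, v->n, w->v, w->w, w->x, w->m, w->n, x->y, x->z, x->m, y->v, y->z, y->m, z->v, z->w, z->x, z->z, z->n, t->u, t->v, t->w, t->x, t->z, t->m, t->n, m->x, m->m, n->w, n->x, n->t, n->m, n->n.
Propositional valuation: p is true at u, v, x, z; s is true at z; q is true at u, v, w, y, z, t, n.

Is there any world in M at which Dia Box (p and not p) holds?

No

Recall that Box ψ holds at a world iff ψ holds at every accessible world, and Dia ψ holds iff ψ holds at some accessible world.
Let φ = Dia Box (p and not p). Evaluate φ at each world:
  u (successors {u, v, w, x, t, m}): φ is false.
  v (successors {v, x, y, t, m, n}): φ is false.
  w (successors {v, w, x, m, n}): φ is false.
  x (successors {y, z, m}): φ is false.
  y (successors {v, z, m}): φ is false.
  z (successors {v, w, x, z, n}): φ is false.
  t (successors {u, v, w, x, z, m, n}): φ is false.
  m (successors {x, m}): φ is false.
  n (successors {w, x, t, m, n}): φ is false.
For instance, at m:
  At m: Dia Box (p and not p) requires Box (p and not p) at some successor in {x, m}.
    At x: Box (p and not p) is false.
    At m: Box (p and not p) is false.
  So Dia Box (p and not p) is false at m.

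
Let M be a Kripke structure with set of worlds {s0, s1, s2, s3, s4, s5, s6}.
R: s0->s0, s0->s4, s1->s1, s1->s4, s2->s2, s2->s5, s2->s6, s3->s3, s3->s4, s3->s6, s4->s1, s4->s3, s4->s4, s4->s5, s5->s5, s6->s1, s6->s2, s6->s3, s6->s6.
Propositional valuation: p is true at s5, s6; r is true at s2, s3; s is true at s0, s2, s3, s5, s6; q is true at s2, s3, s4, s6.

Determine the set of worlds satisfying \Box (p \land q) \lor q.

s2, s3, s4, s6

Let φ = \Box (p \land q) \lor q. Evaluate φ at each world:
  s0 (successors {s0, s4}): φ is false.
  s1 (successors {s1, s4}): φ is false.
  s2 (successors {s2, s5, s6}): φ is true.
  s3 (successors {s3, s4, s6}): φ is true.
  s4 (successors {s1, s3, s4, s5}): φ is true.
  s5 (successors {s5}): φ is false.
  s6 (successors {s1, s2, s3, s6}): φ is true.
For instance, at s1:
  At s1: \Box (p \land q) is false, q is false, so \Box (p \land q) \lor q is false.
    At s1: \Box (p \land q) requires p \land q at every successor {s1, s4}.
      p \land q fails at s1, so \Box (p \land q) is false at s1.
Satisfying worlds: {s2, s3, s4, s6}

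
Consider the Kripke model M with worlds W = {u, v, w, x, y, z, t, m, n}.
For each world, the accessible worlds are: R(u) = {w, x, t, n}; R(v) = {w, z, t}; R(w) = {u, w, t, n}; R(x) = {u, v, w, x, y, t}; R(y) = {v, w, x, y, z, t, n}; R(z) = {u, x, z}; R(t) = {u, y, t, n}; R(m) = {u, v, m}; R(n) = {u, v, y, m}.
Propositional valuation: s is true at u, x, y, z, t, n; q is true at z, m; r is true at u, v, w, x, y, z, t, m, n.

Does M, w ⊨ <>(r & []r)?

At w: <>(r & []r) requires r & []r at some successor in {u, w, t, n}.
  r & []r holds at u, so <>(r & []r) is true at w.
    At u: r is true, []r is true, so r & []r is true.
      At u: []r requires r at every successor {w, x, t, n}.
        At w: r is true.
        At x: r is true.
        At t: r is true.
        At n: r is true.
      So []r is true at u.

Yes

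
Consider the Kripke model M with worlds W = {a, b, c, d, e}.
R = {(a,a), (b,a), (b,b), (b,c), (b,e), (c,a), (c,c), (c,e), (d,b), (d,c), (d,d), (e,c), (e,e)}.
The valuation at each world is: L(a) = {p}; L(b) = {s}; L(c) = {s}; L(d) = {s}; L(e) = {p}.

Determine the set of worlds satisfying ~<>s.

a

Let φ = ~<>s. Evaluate φ at each world:
  a (successors {a}): φ is true.
  b (successors {a, b, c, e}): φ is false.
  c (successors {a, c, e}): φ is false.
  d (successors {b, c, d}): φ is false.
  e (successors {c, e}): φ is false.
For instance, at b:
  At b: <>s is true, so ~<>s is false.
    At b: <>s requires s at some successor in {a, b, c, e}.
      s holds at b, so <>s is true at b.
Satisfying worlds: {a}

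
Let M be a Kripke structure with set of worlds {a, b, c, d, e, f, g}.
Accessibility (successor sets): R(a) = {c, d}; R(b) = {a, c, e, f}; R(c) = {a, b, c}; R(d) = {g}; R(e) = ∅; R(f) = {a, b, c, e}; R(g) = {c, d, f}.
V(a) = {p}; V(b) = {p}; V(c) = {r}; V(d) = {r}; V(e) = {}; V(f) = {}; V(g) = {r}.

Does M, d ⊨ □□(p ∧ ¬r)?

No

Recall that □ψ holds at a world iff ψ holds at every accessible world, and ◇ψ holds iff ψ holds at some accessible world.
At d: □□(p ∧ ¬r) requires □(p ∧ ¬r) at every successor {g}.
  □(p ∧ ¬r) fails at g, so □□(p ∧ ¬r) is false at d.
    At g: □(p ∧ ¬r) requires p ∧ ¬r at every successor {c, d, f}.
      p ∧ ¬r fails at c, so □(p ∧ ¬r) is false at g.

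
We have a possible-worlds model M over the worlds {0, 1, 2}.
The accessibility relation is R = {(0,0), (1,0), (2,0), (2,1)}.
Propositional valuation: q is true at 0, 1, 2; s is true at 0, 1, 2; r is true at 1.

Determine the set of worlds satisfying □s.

Let φ = □s. Evaluate φ at each world:
  0 (successors {0}): φ is true.
  1 (successors {0}): φ is true.
  2 (successors {0, 1}): φ is true.
For instance, at 1:
  At 1: □s requires s at every successor {0}.
    At 0: s is true.
  So □s is true at 1.
Satisfying worlds: {0, 1, 2}

0, 1, 2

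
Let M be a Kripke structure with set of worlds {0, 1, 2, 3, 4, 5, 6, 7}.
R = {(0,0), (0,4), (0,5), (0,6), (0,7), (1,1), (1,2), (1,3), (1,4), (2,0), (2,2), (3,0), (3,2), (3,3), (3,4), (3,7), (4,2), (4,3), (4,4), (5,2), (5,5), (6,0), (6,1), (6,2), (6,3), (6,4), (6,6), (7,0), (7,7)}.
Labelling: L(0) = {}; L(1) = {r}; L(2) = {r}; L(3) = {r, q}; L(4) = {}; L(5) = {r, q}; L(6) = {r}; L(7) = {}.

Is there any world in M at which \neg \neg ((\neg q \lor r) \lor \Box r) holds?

Yes

Recall that \Box ψ holds at a world iff ψ holds at every accessible world, and \Diamond ψ holds iff ψ holds at some accessible world.
Let φ = \neg \neg ((\neg q \lor r) \lor \Box r). Evaluate φ at each world:
  0 (successors {0, 4, 5, 6, 7}): φ is true.
  1 (successors {1, 2, 3, 4}): φ is true.
  2 (successors {0, 2}): φ is true.
  3 (successors {0, 2, 3, 4, 7}): φ is true.
  4 (successors {2, 3, 4}): φ is true.
  5 (successors {2, 5}): φ is true.
  6 (successors {0, 1, 2, 3, 4, 6}): φ is true.
  7 (successors {0, 7}): φ is true.
Detail at 0 (witness):
  At 0: \neg ((\neg q \lor r) \lor \Box r) is false, so \neg \neg ((\neg q \lor r) \lor \Box r) is true.
    At 0: (\neg q \lor r) \lor \Box r is true, so \neg ((\neg q \lor r) \lor \Box r) is false.
      At 0: \neg q \lor r is true, \Box r is false, so (\neg q \lor r) \lor \Box r is true.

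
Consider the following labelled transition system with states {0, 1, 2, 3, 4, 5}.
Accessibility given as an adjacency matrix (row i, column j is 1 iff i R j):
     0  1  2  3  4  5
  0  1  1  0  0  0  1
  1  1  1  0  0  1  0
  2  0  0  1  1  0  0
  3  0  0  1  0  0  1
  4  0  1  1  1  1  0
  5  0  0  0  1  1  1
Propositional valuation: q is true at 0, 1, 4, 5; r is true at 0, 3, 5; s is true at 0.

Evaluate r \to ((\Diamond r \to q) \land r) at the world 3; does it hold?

No

At 3: r is true, (\Diamond r \to q) \land r is false, so r \to ((\Diamond r \to q) \land r) is false.
  At 3: \Diamond r \to q is false, r is true, so (\Diamond r \to q) \land r is false.
    At 3: \Diamond r is true, q is false, so \Diamond r \to q is false.
      At 3: \Diamond r requires r at some successor in {2, 5}.
        r holds at 5, so \Diamond r is true at 3.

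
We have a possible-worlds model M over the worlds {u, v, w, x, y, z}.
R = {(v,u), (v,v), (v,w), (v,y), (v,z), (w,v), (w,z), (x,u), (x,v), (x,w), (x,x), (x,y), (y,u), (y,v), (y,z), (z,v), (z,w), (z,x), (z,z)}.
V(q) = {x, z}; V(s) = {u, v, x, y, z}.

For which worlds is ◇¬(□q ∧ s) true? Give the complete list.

Let φ = ◇¬(□q ∧ s). Evaluate φ at each world:
  u (successors ∅): φ is false.
  v (successors {u, v, w, y, z}): φ is true.
  w (successors {v, z}): φ is true.
  x (successors {u, v, w, x, y}): φ is true.
  y (successors {u, v, z}): φ is true.
  z (successors {v, w, x, z}): φ is true.
For instance, at z:
  At z: ◇¬(□q ∧ s) requires ¬(□q ∧ s) at some successor in {v, w, x, z}.
    ¬(□q ∧ s) holds at v, so ◇¬(□q ∧ s) is true at z.
      At v: □q ∧ s is false, so ¬(□q ∧ s) is true.
Satisfying worlds: {v, w, x, y, z}

v, w, x, y, z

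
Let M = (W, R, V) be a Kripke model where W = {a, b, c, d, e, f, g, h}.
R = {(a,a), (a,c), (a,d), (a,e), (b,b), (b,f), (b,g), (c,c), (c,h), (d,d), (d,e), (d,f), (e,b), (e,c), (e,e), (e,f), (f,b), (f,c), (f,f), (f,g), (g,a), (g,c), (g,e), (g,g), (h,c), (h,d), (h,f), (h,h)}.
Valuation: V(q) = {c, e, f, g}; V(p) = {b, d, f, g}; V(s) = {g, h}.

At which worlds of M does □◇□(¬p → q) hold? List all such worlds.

b, d

Let φ = □◇□(¬p → q). Evaluate φ at each world:
  a (successors {a, c, d, e}): φ is false.
  b (successors {b, f, g}): φ is true.
  c (successors {c, h}): φ is false.
  d (successors {d, e, f}): φ is true.
  e (successors {b, c, e, f}): φ is false.
  f (successors {b, c, f, g}): φ is false.
  g (successors {a, c, e, g}): φ is false.
  h (successors {c, d, f, h}): φ is false.
For instance, at e:
  At e: □◇□(¬p → q) requires ◇□(¬p → q) at every successor {b, c, e, f}.
    ◇□(¬p → q) fails at c, so □◇□(¬p → q) is false at e.
      At c: ◇□(¬p → q) requires □(¬p → q) at some successor in {c, h}.
        At c: □(¬p → q) is false.
        At h: □(¬p → q) is false.
      So ◇□(¬p → q) is false at c.
Satisfying worlds: {b, d}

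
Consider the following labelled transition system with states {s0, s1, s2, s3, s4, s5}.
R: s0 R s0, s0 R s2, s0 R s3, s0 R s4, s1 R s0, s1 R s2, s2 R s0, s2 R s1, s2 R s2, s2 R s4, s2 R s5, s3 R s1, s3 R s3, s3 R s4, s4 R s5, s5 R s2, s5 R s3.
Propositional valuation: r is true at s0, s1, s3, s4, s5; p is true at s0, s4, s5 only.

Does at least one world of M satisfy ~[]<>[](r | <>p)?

Let φ = ~[]<>[](r | <>p). Evaluate φ at each world:
  s0 (successors {s0, s2, s3, s4}): φ is false.
  s1 (successors {s0, s2}): φ is false.
  s2 (successors {s0, s1, s2, s4, s5}): φ is false.
  s3 (successors {s1, s3, s4}): φ is false.
  s4 (successors {s5}): φ is false.
  s5 (successors {s2, s3}): φ is false.
For instance, at s3:
  At s3: []<>[](r | <>p) is true, so ~[]<>[](r | <>p) is false.
    At s3: []<>[](r | <>p) requires <>[](r | <>p) at every successor {s1, s3, s4}.
      At s1: <>[](r | <>p) is true.
      At s3: <>[](r | <>p) is true.
      At s4: <>[](r | <>p) is true.
    So []<>[](r | <>p) is true at s3.

No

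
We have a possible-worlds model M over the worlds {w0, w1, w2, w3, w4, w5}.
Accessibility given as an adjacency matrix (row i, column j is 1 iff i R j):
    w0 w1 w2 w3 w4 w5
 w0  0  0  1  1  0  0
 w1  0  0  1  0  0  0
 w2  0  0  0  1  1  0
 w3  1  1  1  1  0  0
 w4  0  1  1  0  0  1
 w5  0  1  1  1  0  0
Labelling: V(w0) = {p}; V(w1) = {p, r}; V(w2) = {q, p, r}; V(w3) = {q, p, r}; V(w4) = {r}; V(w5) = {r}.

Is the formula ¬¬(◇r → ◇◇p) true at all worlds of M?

Yes

Let φ = ¬¬(◇r → ◇◇p). Evaluate φ at each world:
  w0 (successors {w2, w3}): φ is true.
  w1 (successors {w2}): φ is true.
  w2 (successors {w3, w4}): φ is true.
  w3 (successors {w0, w1, w2, w3}): φ is true.
  w4 (successors {w1, w2, w5}): φ is true.
  w5 (successors {w1, w2, w3}): φ is true.
For instance, at w5:
  At w5: ¬(◇r → ◇◇p) is false, so ¬¬(◇r → ◇◇p) is true.
    At w5: ◇r → ◇◇p is true, so ¬(◇r → ◇◇p) is false.
      At w5: ◇r is true, ◇◇p is true, so ◇r → ◇◇p is true.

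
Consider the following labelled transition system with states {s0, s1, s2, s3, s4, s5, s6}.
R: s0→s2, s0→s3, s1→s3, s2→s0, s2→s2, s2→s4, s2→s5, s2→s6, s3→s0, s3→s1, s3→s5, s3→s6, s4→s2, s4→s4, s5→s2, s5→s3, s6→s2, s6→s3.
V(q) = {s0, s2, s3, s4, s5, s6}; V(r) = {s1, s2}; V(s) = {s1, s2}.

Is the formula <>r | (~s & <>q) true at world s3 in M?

At s3: <>r is true, ~s & <>q is true, so <>r | (~s & <>q) is true.
  At s3: <>r requires r at some successor in {s0, s1, s5, s6}.
    r holds at s1, so <>r is true at s3.
  At s3: ~s is true, <>q is true, so ~s & <>q is true.
    At s3: <>q requires q at some successor in {s0, s1, s5, s6}.
      q holds at s0, so <>q is true at s3.

Yes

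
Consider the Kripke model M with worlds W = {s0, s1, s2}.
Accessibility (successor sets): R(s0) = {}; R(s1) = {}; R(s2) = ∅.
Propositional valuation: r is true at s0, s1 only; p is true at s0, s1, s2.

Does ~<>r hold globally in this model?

Yes

Recall that <>ψ holds at a world iff ψ holds at some accessible world.
Let φ = ~<>r. Evaluate φ at each world:
  s0 (successors ∅): φ is true.
  s1 (successors ∅): φ is true.
  s2 (successors ∅): φ is true.
For instance, at s2:
  At s2: <>r is false, so ~<>r is true.
    At s2: no accessible worlds, so <>r is false.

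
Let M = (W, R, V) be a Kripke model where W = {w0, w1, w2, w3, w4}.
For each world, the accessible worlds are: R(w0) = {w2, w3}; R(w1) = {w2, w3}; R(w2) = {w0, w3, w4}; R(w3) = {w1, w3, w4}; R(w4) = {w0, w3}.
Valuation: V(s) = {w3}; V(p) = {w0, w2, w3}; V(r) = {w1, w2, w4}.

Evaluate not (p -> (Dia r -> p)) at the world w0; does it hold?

No

At w0: p -> (Dia r -> p) is true, so not (p -> (Dia r -> p)) is false.
  At w0: p is true, Dia r -> p is true, so p -> (Dia r -> p) is true.
    At w0: Dia r is true, p is true, so Dia r -> p is true.
      At w0: Dia r requires r at some successor in {w2, w3}.
        r holds at w2, so Dia r is true at w0.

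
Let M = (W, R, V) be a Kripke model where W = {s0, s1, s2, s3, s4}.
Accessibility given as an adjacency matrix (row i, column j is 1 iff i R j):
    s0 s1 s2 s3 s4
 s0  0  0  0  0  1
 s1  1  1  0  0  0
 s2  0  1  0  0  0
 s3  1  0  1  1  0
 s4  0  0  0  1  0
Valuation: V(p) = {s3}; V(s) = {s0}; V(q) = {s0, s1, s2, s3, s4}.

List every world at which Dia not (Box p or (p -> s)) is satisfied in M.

s3, s4

Recall that Box ψ holds at a world iff ψ holds at every accessible world, and Dia ψ holds iff ψ holds at some accessible world.
Let φ = Dia not (Box p or (p -> s)). Evaluate φ at each world:
  s0 (successors {s4}): φ is false.
  s1 (successors {s0, s1}): φ is false.
  s2 (successors {s1}): φ is false.
  s3 (successors {s0, s2, s3}): φ is true.
  s4 (successors {s3}): φ is true.
For instance, at s4:
  At s4: Dia not (Box p or (p -> s)) requires not (Box p or (p -> s)) at some successor in {s3}.
    not (Box p or (p -> s)) holds at s3, so Dia not (Box p or (p -> s)) is true at s4.
      At s3: Box p or (p -> s) is false, so not (Box p or (p -> s)) is true.
Satisfying worlds: {s3, s4}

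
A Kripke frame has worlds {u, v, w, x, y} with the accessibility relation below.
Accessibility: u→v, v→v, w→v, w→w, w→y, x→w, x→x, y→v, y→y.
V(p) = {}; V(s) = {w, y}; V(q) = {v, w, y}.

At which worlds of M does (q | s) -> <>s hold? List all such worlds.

Let φ = (q | s) -> <>s. Evaluate φ at each world:
  u (successors {v}): φ is true.
  v (successors {v}): φ is false.
  w (successors {v, w, y}): φ is true.
  x (successors {w, x}): φ is true.
  y (successors {v, y}): φ is true.
For instance, at y:
  At y: q | s is true, <>s is true, so (q | s) -> <>s is true.
    At y: <>s requires s at some successor in {v, y}.
      s holds at y, so <>s is true at y.
Satisfying worlds: {u, w, x, y}

u, w, x, y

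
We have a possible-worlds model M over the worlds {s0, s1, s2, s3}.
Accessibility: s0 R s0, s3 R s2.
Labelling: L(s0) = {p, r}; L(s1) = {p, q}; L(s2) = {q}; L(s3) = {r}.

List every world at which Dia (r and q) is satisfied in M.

none

Let φ = Dia (r and q). Evaluate φ at each world:
  s0 (successors {s0}): φ is false.
  s1 (successors ∅): φ is false.
  s2 (successors ∅): φ is false.
  s3 (successors {s2}): φ is false.
For instance, at s3:
  At s3: Dia (r and q) requires r and q at some successor in {s2}.
    At s2: r and q is false.
  So Dia (r and q) is false at s3.
Satisfying worlds: none.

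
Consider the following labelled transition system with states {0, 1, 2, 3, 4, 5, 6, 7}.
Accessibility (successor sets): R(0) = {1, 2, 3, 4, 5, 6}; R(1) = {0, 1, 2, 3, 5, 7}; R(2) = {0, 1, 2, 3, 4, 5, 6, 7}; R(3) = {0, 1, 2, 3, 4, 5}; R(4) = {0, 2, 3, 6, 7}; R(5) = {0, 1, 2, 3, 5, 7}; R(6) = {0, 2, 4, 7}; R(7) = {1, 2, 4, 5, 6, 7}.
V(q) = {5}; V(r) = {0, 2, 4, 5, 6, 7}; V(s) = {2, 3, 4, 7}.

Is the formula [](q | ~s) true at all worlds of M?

Let φ = [](q | ~s). Evaluate φ at each world:
  0 (successors {1, 2, 3, 4, 5, 6}): φ is false.
  1 (successors {0, 1, 2, 3, 5, 7}): φ is false.
  2 (successors {0, 1, 2, 3, 4, 5, 6, 7}): φ is false.
  3 (successors {0, 1, 2, 3, 4, 5}): φ is false.
  4 (successors {0, 2, 3, 6, 7}): φ is false.
  5 (successors {0, 1, 2, 3, 5, 7}): φ is false.
  6 (successors {0, 2, 4, 7}): φ is false.
  7 (successors {1, 2, 4, 5, 6, 7}): φ is false.
Detail at 0 (counterexample):
  At 0: [](q | ~s) requires q | ~s at every successor {1, 2, 3, 4, 5, 6}.
    q | ~s fails at 2, so [](q | ~s) is false at 0.

No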